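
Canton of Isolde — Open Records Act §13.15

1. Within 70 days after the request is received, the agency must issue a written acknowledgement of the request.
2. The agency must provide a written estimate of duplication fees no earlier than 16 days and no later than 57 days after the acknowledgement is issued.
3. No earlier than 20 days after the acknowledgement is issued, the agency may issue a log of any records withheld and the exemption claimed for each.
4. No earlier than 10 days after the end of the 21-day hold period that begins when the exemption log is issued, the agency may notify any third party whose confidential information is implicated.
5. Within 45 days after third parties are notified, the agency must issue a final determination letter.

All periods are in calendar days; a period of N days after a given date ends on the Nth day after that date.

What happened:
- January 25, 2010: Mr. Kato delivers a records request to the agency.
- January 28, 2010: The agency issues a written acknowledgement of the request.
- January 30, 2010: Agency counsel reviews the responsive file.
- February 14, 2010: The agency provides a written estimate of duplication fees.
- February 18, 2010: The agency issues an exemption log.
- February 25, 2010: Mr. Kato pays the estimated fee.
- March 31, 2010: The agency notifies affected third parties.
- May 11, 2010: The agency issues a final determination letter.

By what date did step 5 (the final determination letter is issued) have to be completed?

Step 5 runs from March 31, 2010, when third parties are notified. 45 days after March 31, 2010 is May 15, 2010.

May 15, 2010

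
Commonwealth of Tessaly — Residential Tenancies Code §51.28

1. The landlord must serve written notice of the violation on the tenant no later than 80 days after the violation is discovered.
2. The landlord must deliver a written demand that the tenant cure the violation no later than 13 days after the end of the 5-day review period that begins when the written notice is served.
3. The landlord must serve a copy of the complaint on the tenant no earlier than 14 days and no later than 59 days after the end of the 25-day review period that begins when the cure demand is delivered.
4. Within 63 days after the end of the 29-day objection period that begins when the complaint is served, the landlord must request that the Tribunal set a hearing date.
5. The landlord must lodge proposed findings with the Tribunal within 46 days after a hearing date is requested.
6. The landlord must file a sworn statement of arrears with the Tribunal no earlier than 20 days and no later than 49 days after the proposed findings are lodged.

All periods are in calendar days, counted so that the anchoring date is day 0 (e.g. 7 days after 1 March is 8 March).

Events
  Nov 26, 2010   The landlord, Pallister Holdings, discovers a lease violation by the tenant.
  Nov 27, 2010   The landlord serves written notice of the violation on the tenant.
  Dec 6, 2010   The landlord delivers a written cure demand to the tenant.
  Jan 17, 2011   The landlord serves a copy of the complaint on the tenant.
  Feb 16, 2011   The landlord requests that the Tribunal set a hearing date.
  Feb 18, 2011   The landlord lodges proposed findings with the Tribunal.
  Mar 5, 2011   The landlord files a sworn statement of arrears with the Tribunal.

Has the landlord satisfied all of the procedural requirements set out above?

Step 1 — counting 80 days from Nov 26, 2010 (when the violation is discovered) gives a deadline of Feb 14, 2011; Nov 27, 2010 is within that limit.
Step 2 — counting 13 days from Dec 2, 2010 (end of the 5-day review period, which began when the written notice is served on Nov 27, 2010) gives a deadline of Dec 15, 2010; done Dec 6, 2010 — timely.
Step 3 — 14 and 59 days from Dec 31, 2010 (end of the 25-day review period, which began when the cure demand is delivered on Dec 6, 2010) are Jan 14, 2011 and Feb 28, 2011 respectively; done Jan 17, 2011, which is between those dates.
Step 4 — counting 63 days from Feb 15, 2011 (end of the 29-day objection period, which began when the complaint is served on Jan 17, 2011) gives a deadline of Apr 19, 2011; done Feb 16, 2011 — timely.
Step 5 — counting 46 days from Feb 16, 2011 (when a hearing date is requested) gives a deadline of Apr 3, 2011; done Feb 18, 2011 — timely.
Step 6 — 20 and 49 days from Feb 18, 2011 (when the proposed findings are lodged) are Mar 10, 2011 and Apr 8, 2011 respectively; done Mar 5, 2011 — 5 days before the window opened.
The procedure was therefore not followed at step 6.

No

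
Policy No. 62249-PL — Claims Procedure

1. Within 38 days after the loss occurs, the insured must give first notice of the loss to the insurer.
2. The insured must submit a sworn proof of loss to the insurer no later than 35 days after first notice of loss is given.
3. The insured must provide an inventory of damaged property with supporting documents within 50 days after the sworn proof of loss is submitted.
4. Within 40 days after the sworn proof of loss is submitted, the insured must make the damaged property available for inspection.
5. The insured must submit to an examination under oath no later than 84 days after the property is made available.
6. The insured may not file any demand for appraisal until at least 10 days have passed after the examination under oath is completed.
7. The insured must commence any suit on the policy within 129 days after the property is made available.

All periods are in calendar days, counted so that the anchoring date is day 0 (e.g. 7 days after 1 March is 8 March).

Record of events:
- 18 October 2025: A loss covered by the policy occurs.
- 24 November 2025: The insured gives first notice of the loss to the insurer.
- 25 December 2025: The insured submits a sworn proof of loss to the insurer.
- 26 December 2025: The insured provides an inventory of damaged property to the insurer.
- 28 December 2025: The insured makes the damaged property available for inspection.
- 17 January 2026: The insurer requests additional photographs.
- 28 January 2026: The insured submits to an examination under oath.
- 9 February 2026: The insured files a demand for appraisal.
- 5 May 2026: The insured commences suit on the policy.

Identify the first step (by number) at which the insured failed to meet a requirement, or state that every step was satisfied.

(1) due by 18 October 2025 + 38 days = 25 November 2025; completed 24 November 2025, before the deadline.
(2) due by 24 November 2025 + 35 days = 29 December 2025; done 25 December 2025 — timely.
(3) due by 25 December 2025 + 50 days = 13 February 2026; completed 26 December 2025, before the deadline.
(4) due by 25 December 2025 + 40 days = 3 February 2026; completed 28 December 2025, before the deadline.
(5) due by 28 December 2025 + 84 days = 22 March 2026; 28 January 2026 is within that limit.
(6) permitted from 28 January 2026 + 10 days = 7 February 2026 onward; 9 February 2026 is on or after that date.
(7) due by 28 December 2025 + 129 days = 6 May 2026; completed 5 May 2026, before the deadline.

None — every step was satisfied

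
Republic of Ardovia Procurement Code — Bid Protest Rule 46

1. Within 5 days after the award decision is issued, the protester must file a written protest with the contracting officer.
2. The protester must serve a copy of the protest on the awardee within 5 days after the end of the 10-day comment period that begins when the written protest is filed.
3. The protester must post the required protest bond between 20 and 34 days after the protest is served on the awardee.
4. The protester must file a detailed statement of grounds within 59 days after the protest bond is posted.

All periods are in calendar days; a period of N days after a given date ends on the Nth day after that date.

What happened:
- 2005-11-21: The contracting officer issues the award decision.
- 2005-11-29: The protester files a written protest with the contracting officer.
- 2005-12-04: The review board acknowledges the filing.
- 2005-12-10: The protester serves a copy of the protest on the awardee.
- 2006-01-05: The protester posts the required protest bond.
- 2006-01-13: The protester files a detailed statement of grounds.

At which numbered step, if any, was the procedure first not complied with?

Step 1

Step 1 — counting 5 days from 2005-11-21 (when the award decision is issued) gives a deadline of 2005-11-26; not done until 2005-11-29, 3 days after the deadline.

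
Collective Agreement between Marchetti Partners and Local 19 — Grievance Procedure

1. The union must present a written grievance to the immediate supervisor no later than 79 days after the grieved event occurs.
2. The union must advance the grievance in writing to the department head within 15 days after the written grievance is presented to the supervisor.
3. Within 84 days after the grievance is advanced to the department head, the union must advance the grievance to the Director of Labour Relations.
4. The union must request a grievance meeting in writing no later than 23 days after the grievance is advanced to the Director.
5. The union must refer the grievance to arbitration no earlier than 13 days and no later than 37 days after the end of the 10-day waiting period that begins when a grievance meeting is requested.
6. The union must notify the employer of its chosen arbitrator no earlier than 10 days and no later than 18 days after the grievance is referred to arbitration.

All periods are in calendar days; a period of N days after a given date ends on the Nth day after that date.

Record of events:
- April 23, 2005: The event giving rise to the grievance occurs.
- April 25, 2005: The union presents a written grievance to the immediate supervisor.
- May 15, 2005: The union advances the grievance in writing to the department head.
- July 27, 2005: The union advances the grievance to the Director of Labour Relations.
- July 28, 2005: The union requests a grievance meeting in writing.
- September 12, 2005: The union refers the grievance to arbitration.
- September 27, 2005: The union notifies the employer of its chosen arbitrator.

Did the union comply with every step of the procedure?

Step 1: 79 days after April 23, 2005 (when the grieved event occurs) is July 11, 2005; April 25, 2005 is within that limit.
Step 2: 15 days after April 25, 2005 (when the written grievance is presented to the supervisor) is May 10, 2005; May 15, 2005 misses that deadline by 5 days.

No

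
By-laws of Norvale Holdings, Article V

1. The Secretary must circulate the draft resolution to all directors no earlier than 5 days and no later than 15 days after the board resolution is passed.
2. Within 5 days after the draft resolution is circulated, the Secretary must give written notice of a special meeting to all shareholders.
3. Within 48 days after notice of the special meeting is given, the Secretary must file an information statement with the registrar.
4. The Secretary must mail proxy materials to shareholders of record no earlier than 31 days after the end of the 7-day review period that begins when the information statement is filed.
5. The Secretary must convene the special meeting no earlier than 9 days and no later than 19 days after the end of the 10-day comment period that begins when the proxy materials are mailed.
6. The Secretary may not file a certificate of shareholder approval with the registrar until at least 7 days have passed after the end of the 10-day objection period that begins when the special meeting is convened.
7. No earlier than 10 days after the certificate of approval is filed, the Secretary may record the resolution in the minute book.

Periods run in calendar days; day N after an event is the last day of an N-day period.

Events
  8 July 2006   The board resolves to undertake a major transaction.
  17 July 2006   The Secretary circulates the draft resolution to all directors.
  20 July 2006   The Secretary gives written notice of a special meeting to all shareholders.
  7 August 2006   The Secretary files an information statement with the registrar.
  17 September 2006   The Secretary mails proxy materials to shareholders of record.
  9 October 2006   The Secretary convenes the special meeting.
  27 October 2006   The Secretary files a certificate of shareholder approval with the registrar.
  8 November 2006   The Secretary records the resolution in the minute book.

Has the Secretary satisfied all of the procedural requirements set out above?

Step 1 — 5 and 15 days from 8 July 2006 (when the board resolution is passed) are 13 July 2006 and 23 July 2006 respectively; done 17 July 2006 — within the window.
Step 2 — counting 5 days from 17 July 2006 (when the draft resolution is circulated) gives a deadline of 22 July 2006; completed 20 July 2006, before the deadline.
Step 3 — counting 48 days from 20 July 2006 (when notice of the special meeting is given) gives a deadline of 6 September 2006; 7 August 2006 is within that limit.
Step 4 — must wait 31 days from 14 August 2006 (end of the 7-day review period, which began when the information statement is filed on 7 August 2006), so not before 14 September 2006; done 17 September 2006, after the minimum wait.
Step 5 — 9 and 19 days from 27 September 2006 (end of the 10-day comment period, which began when the proxy materials are mailed on 17 September 2006) are 6 October 2006 and 16 October 2006 respectively; done 9 October 2006 — within the window.
Step 6 — must wait 7 days from 19 October 2006 (end of the 10-day objection period, which began when the special meeting is convened on 9 October 2006), so not before 26 October 2006; 27 October 2006 is on or after that date.
Step 7 — must wait 10 days from 27 October 2006 (when the certificate of approval is filed), so not before 6 November 2006; done 8 November 2006, after the minimum wait.

Yes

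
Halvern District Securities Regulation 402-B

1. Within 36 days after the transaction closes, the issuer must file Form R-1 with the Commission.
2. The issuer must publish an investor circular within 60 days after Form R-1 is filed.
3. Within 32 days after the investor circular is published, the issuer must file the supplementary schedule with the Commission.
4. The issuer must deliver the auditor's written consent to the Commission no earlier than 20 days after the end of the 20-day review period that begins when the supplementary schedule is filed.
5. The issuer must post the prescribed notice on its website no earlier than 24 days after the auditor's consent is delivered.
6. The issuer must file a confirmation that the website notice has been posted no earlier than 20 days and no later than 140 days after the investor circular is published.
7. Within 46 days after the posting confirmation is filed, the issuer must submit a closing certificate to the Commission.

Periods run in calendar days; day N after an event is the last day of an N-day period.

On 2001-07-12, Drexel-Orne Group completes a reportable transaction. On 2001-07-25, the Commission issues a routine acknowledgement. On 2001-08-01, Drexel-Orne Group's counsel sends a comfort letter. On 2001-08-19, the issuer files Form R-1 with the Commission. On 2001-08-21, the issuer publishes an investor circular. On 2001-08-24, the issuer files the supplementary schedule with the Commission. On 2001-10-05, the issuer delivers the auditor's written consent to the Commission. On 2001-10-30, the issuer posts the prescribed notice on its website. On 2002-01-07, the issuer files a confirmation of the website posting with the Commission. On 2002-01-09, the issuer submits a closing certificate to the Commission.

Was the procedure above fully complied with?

(1) due by 2001-07-12 + 36 days = 2001-08-17; 2001-08-19 misses that deadline by 2 days.

No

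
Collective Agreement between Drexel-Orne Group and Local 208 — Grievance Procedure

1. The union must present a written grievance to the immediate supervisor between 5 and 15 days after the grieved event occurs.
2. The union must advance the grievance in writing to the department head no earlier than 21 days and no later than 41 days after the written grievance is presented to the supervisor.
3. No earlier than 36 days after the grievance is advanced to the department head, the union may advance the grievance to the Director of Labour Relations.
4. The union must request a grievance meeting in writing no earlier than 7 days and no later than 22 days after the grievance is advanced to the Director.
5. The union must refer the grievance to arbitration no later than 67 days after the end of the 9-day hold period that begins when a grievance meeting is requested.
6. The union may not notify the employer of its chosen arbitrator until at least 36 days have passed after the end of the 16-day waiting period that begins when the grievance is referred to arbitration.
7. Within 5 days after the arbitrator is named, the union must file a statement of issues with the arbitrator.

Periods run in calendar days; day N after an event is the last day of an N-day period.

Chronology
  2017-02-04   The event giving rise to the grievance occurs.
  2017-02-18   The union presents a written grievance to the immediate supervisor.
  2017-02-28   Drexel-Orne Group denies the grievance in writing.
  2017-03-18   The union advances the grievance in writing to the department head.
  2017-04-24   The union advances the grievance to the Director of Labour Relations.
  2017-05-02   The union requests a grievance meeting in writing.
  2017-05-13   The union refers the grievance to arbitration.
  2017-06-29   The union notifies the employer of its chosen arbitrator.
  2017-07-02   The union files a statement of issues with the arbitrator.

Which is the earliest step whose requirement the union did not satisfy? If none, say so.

Step 6

Step 1 — 5 and 15 days from 2017-02-04 (when the grieved event occurs) are 2017-02-09 and 2017-02-19 respectively; done 2017-02-18 — within the window.
Step 2 — 21 and 41 days from 2017-02-18 (when the written grievance is presented to the supervisor) are 2017-03-11 and 2017-03-31 respectively; done 2017-03-18, which is between those dates.
Step 3 — must wait 36 days from 2017-03-18 (when the grievance is advanced to the department head), so not before 2017-04-23; done 2017-04-24, after the minimum wait.
Step 4 — 7 and 22 days from 2017-04-24 (when the grievance is advanced to the Director) are 2017-05-01 and 2017-05-16 respectively; done 2017-05-02 — within the window.
Step 5 — counting 67 days from 2017-05-11 (end of the 9-day hold period, which began when a grievance meeting is requested on 2017-05-02) gives a deadline of 2017-07-17; 2017-05-13 is within that limit.
Step 6 — must wait 36 days from 2017-05-29 (end of the 16-day waiting period, which began when the grievance is referred to arbitration on 2017-05-13), so not before 2017-07-04; done 2017-06-29 — 5 days too early.
Later steps need not be reached.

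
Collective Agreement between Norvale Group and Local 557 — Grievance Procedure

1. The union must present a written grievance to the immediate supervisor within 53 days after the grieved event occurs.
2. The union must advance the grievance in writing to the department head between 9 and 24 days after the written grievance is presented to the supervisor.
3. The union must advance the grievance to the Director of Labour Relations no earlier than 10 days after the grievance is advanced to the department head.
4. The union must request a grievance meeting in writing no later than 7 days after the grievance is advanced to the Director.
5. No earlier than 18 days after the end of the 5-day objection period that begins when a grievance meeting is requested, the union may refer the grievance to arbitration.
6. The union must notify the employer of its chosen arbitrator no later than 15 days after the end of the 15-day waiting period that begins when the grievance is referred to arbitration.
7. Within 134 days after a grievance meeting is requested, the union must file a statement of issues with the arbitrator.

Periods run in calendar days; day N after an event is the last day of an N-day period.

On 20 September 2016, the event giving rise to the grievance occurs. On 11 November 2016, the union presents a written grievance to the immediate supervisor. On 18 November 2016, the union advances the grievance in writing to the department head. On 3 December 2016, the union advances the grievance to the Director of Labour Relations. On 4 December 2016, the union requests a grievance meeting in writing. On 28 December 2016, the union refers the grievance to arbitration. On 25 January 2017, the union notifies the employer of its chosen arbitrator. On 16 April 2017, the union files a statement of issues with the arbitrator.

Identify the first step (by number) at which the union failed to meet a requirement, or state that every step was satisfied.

Step 2

Step 1 — counting 53 days from 20 September 2016 (when the grieved event occurs) gives a deadline of 12 November 2016; 11 November 2016 is within that limit.
Step 2 — 9 and 24 days from 11 November 2016 (when the written grievance is presented to the supervisor) are 20 November 2016 and 5 December 2016 respectively; 18 November 2016 is 2 days too early.
The analysis stops there.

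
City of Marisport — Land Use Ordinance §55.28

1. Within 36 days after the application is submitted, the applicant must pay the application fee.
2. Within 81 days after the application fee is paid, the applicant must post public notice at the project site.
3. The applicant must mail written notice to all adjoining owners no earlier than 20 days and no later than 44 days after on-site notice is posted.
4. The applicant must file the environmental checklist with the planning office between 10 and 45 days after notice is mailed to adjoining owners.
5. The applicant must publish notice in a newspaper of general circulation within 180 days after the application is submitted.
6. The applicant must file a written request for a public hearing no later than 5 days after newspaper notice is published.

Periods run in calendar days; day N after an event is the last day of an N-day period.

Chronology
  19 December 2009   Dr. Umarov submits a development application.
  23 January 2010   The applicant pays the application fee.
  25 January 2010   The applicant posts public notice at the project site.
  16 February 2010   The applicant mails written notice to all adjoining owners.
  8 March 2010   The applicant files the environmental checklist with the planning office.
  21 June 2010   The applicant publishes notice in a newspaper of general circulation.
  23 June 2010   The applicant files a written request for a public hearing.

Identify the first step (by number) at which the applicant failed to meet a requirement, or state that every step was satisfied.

Step 5

Step 1 — counting 36 days from 19 December 2009 (when the application is submitted) gives a deadline of 24 January 2010; 23 January 2010 is within that limit.
Step 2 — counting 81 days from 23 January 2010 (when the application fee is paid) gives a deadline of 14 April 2010; done 25 January 2010 — timely.
Step 3 — 20 and 44 days from 25 January 2010 (when on-site notice is posted) are 14 February 2010 and 10 March 2010 respectively; done 16 February 2010 — within the window.
Step 4 — 10 and 45 days from 16 February 2010 (when notice is mailed to adjoining owners) are 26 February 2010 and 2 April 2010 respectively; done 8 March 2010 — within the window.
Step 5 — counting 180 days from 19 December 2009 (when the application is submitted) gives a deadline of 17 June 2010; done 21 June 2010 — 4 days late.
That is the first point of non-compliance.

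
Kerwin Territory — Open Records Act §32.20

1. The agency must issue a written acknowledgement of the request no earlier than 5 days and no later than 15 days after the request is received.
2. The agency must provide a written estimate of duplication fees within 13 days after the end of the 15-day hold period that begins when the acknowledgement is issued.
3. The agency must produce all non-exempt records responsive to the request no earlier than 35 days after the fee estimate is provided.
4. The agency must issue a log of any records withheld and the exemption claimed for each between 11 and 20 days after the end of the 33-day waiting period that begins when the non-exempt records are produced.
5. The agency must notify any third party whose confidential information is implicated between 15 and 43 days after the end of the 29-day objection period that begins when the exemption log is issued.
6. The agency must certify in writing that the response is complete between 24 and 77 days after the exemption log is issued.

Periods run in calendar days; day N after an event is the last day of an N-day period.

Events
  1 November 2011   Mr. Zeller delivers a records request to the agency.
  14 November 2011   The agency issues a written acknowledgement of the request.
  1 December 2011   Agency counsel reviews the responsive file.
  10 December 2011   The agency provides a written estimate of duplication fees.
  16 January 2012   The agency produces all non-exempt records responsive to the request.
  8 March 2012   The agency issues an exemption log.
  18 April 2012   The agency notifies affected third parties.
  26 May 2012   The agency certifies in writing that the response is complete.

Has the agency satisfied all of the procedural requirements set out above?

(1) the permitted window runs from 1 November 2011 + 5 = 6 November 2011 to 1 November 2011 + 15 = 16 November 2011; done 14 November 2011, which is between those dates.
(2) due by 29 November 2011 + 13 days = 12 December 2011; completed 10 December 2011, before the deadline.
(3) permitted from 10 December 2011 + 35 days = 14 January 2012 onward; done 16 January 2012, after the minimum wait.
(4) the permitted window runs from 18 February 2012 + 11 = 29 February 2012 to 18 February 2012 + 20 = 9 March 2012; 8 March 2012 falls inside that range.
(5) the permitted window runs from 6 April 2012 + 15 = 21 April 2012 to 6 April 2012 + 43 = 19 May 2012; done 18 April 2012 — 3 days before the window opened.
No need to go further; step 5 was not satisfied.

No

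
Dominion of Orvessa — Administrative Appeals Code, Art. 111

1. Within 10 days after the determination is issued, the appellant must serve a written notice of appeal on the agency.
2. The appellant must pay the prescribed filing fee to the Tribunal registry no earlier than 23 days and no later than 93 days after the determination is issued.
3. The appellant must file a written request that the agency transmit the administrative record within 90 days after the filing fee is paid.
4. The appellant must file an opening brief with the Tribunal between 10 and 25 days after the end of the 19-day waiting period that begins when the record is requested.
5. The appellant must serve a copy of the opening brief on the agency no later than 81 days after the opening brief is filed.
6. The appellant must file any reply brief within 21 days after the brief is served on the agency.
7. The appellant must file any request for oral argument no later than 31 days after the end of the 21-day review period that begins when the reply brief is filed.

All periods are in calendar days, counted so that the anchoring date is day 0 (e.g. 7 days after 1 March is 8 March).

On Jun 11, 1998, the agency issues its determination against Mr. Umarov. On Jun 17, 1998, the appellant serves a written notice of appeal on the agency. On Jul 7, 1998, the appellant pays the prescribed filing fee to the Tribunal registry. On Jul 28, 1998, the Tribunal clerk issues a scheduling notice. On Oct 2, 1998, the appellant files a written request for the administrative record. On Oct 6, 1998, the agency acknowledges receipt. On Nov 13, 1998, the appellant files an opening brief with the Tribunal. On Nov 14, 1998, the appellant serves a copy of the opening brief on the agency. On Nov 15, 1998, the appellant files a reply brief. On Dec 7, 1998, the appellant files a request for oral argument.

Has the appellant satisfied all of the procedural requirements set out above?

Step 1: 10 days after Jun 11, 1998 (when the determination is issued) is Jun 21, 1998; Jun 17, 1998 is within that limit.
Step 2: the window is 23–93 days after Jun 11, 1998 (when the determination is issued), so Jul 4, 1998 through Sep 12, 1998; done Jul 7, 1998, which is between those dates.
Step 3: 90 days after Jul 7, 1998 (when the filing fee is paid) is Oct 5, 1998; done Oct 2, 1998 — timely.
Step 4: the window is 10–25 days after Oct 21, 1998 (end of the 19-day waiting period, which began when the record is requested on Oct 2, 1998), so Oct 31, 1998 through Nov 15, 1998; done Nov 13, 1998, which is between those dates.
Step 5: 81 days after Nov 13, 1998 (when the opening brief is filed) is Feb 2, 1999; Nov 14, 1998 is within that limit.
Step 6: 21 days after Nov 14, 1998 (when the brief is served on the agency) is Dec 5, 1998; completed Nov 15, 1998, before the deadline.
Step 7: 31 days after Dec 6, 1998 (end of the 21-day review period, which began when the reply brief is filed on Nov 15, 1998) is Jan 6, 1999; done Dec 7, 1998 — timely.

Yes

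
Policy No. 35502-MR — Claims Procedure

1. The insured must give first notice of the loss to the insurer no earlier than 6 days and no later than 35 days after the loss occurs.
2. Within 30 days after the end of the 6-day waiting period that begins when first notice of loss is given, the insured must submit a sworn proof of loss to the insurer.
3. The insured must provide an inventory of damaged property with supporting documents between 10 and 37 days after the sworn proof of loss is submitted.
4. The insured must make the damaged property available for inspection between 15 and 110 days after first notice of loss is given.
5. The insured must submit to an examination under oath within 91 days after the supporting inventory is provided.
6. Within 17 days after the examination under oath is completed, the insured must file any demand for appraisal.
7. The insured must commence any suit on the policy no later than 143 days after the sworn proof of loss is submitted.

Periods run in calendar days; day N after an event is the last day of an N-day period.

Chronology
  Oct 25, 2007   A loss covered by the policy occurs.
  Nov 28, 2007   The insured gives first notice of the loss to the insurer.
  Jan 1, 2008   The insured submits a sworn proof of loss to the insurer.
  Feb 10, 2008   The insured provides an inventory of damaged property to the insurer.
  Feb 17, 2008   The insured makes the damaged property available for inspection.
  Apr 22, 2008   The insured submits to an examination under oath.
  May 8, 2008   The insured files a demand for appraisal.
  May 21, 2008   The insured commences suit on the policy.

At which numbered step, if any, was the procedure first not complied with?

Step 1: the window is 6–35 days after Oct 25, 2007 (when the loss occurs), so Oct 31, 2007 through Nov 29, 2007; done Nov 28, 2007, which is between those dates.
Step 2: 30 days after Dec 4, 2007 (end of the 6-day waiting period, which began when first notice of loss is given on Nov 28, 2007) is Jan 3, 2008; completed Jan 1, 2008, before the deadline.
Step 3: the window is 10–37 days after Jan 1, 2008 (when the sworn proof of loss is submitted), so Jan 11, 2008 through Feb 7, 2008; Feb 10, 2008 is 3 days past the end of the window.

Step 3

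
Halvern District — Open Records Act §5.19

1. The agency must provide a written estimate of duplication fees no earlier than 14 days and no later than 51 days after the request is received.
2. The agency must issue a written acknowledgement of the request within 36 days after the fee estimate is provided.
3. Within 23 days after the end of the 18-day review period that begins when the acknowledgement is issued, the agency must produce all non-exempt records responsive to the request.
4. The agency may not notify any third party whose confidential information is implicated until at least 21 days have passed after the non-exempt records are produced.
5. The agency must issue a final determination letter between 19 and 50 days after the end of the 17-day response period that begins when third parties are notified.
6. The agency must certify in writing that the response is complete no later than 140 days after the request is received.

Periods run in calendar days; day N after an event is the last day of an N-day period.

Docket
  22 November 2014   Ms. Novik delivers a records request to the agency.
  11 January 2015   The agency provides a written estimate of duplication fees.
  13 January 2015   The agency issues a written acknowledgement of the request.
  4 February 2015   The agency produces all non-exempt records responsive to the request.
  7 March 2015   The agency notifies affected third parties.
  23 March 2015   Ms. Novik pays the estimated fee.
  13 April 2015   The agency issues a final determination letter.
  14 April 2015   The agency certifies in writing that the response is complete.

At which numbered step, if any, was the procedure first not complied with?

(1) the permitted window runs from 22 November 2014 + 14 = 6 December 2014 to 22 November 2014 + 51 = 12 January 2015; 11 January 2015 falls inside that range.
(2) due by 11 January 2015 + 36 days = 16 February 2015; completed 13 January 2015, before the deadline.
(3) due by 31 January 2015 + 23 days = 23 February 2015; 4 February 2015 is within that limit.
(4) permitted from 4 February 2015 + 21 days = 25 February 2015 onward; done 7 March 2015 — permitted.
(5) the permitted window runs from 24 March 2015 + 19 = 12 April 2015 to 24 March 2015 + 50 = 13 May 2015; 13 April 2015 falls inside that range.
(6) due by 22 November 2014 + 140 days = 11 April 2015; not done until 14 April 2015, 3 days after the deadline.
The analysis stops there.

Step 6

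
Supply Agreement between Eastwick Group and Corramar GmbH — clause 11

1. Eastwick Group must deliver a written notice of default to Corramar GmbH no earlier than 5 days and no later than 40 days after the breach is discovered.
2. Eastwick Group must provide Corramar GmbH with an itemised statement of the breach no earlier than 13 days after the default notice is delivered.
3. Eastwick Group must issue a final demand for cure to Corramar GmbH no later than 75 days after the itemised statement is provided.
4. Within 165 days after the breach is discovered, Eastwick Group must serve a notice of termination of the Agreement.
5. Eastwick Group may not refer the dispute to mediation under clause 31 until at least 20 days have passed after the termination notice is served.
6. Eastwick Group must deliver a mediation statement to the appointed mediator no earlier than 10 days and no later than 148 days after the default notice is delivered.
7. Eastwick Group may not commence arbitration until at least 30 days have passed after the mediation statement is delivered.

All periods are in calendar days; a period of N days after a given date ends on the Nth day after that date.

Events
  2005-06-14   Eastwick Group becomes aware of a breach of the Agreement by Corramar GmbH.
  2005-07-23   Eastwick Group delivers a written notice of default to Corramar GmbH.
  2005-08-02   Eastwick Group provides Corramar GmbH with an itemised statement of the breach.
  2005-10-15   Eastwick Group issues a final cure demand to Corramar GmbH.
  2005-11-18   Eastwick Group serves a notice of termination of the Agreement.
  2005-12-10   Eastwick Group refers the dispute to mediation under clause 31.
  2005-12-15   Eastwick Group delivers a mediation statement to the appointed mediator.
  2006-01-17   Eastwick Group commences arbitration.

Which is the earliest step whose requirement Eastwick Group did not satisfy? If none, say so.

Step 1: the window is 5–40 days after 2005-06-14 (when the breach is discovered), so 2005-06-19 through 2005-07-24; done 2005-07-23 — within the window.
Step 2: the earliest permitted date is 13 days after 2005-07-23 (when the default notice is delivered), i.e. 2005-08-05; acted on 2005-08-02, 3 days prematurely.

Step 2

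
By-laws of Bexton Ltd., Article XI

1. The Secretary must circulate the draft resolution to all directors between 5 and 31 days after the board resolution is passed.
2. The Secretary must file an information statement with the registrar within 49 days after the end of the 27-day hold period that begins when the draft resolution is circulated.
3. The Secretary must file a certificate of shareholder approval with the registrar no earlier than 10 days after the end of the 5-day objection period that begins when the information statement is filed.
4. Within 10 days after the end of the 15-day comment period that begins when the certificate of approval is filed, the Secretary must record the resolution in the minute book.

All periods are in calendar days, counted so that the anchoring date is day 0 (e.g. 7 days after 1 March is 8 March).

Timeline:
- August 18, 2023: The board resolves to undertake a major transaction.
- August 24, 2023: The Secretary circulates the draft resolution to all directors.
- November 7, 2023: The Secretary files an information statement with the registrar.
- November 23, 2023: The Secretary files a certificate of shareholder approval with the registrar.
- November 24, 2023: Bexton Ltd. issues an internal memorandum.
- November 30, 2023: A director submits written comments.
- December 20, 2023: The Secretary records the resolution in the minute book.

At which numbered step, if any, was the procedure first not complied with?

Step 4

(1) the permitted window runs from August 18, 2023 + 5 = August 23, 2023 to August 18, 2023 + 31 = September 18, 2023; August 24, 2023 falls inside that range.
(2) due by September 20, 2023 + 49 days = November 8, 2023; done November 7, 2023 — timely.
(3) permitted from November 12, 2023 + 10 days = November 22, 2023 onward; November 23, 2023 is on or after that date.
(4) due by December 8, 2023 + 10 days = December 18, 2023; not done until December 20, 2023, 2 days after the deadline.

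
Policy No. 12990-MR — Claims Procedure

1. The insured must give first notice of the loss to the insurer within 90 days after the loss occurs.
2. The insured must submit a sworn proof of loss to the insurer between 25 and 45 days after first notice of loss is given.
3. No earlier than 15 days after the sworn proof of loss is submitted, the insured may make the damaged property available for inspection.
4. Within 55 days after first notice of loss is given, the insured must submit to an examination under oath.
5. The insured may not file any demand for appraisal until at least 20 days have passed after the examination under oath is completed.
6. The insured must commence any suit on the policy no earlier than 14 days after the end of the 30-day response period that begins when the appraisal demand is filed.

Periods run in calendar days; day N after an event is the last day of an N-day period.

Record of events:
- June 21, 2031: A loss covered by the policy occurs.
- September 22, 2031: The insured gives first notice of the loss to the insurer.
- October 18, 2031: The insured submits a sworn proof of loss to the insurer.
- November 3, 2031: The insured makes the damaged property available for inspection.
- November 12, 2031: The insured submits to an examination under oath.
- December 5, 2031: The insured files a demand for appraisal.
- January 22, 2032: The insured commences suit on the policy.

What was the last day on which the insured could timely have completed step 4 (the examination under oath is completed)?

November 16, 2031

Step 4 runs from September 22, 2031, when first notice of loss is given. 55 days after September 22, 2031 is November 16, 2031.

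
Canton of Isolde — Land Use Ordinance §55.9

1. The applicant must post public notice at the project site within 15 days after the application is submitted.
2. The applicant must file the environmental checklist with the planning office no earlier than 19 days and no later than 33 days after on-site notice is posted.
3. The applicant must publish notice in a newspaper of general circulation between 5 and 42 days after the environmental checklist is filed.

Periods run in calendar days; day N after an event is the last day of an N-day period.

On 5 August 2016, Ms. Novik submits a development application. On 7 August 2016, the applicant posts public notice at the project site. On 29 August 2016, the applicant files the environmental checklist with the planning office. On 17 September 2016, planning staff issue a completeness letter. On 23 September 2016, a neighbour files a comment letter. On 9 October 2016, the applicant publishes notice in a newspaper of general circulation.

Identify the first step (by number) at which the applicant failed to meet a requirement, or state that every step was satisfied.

None — every step was satisfied

(1) due by 5 August 2016 + 15 days = 20 August 2016; done 7 August 2016 — timely.
(2) the permitted window runs from 7 August 2016 + 19 = 26 August 2016 to 7 August 2016 + 33 = 9 September 2016; 29 August 2016 falls inside that range.
(3) the permitted window runs from 29 August 2016 + 5 = 3 September 2016 to 29 August 2016 + 42 = 10 October 2016; done 9 October 2016, which is between those dates.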